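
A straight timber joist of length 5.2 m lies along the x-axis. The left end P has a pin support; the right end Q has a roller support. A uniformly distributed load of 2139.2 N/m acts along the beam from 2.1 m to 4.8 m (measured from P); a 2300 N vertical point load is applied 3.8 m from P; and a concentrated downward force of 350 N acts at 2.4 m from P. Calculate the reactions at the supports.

Resultant of the distributed load: 2139.2 × 2.7 = 5775.84 N at 3.45 m from P.
ΣM about P: Q_y·5.2 − (2139.2·2.7)·3.45 − 2300·3.8 − 350·2.4 = 0 → Q_y = 29506.648/5.2 = 5674.36 ≈ 5674 N.
ΣF_y = 0: P_y + 5674.36 − 2139.2·2.7 − 2300 − 350 = 0 → P_y = 2751 N.
ΣF_x = 0: no horizontal applied forces, so P_x = 0.

P_x = 0, P_y = 2751 N, Q_y = 5674 N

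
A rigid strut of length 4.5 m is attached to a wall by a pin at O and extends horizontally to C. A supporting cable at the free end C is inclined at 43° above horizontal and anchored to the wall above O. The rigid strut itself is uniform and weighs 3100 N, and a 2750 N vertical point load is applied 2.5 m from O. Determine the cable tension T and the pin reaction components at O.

ΣM about O: T·sin43°·4.5 − 3100·2.25 − 2750·2.5 = 0 → T = 13850/(4.5·0.681998) = 4512.88 ≈ 4513 N.
ΣF_x = 0: O_x − T·cos43° = 0 → O_x = 4512.88 × 0.731354 = 3301 N.
ΣF_y = 0: O_y + T·sin43° − 3100 − 2750 = 0 → O_y = 5850 − 4512.88 × 0.681998 = 2772 N.

T = 4513 N, O_x = 3301 N, O_y = 2772 N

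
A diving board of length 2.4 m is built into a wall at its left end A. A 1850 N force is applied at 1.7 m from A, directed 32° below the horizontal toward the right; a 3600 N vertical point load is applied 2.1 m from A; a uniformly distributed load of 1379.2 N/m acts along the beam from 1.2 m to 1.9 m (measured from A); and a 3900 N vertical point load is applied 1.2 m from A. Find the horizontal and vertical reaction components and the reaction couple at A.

Resultant of the distributed load: 1379.2 × 0.7 = 965.44 N at 1.55 m from A.
ΣF_x = 0: A_x + 1850·cos32° = 0 → A_x = -1569 N.
ΣF_y = 0: A_y − 1850·sin32° − 3600 − 1379.2·0.7 − 3900 = 0 → A_y = 9446 N.
ΣM about A: M_A − 1850·sin32°·1.7 − 3600·2.1 − (1379.2·0.7)·1.55 − 3900·1.2 = 0 → M_A = 15400 N·m.

A_x = -1569 N, A_y = 9446 N, M_A = 15400 N·m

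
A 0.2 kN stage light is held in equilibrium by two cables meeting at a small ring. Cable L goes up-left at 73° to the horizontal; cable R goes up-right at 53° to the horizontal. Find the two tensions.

T_L = 0.1488 kN, T_R = 0.07228 kN

ΣF_x = 0: −T_L·cos73° + T_R·cos53° = 0 → T_R = 0.485817·T_L.
ΣF_y = 0: T_L·sin73° + T_R·sin53° = 0.2.
Substitute: T_L·(0.956305 + 0.485817·0.798636) = 0.2 → T_L = 0.148777 ≈ 0.1488 kN.
Then T_R = 0.485817 × 0.148777 = 0.07228 kN.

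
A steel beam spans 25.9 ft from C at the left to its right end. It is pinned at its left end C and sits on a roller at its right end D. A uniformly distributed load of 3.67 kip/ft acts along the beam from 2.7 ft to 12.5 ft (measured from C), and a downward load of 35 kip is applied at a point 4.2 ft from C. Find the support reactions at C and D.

Resultant of the distributed load: 3.67 × 9.8 = 35.966 kip at 7.6 ft from C.
ΣM about C: D_y·25.9 − (3.67·9.8)·7.6 − 35·4.2 = 0 → D_y = 420.3416/25.9 = 16.2294 ≈ 16.23 kip.
ΣF_y = 0: C_y + 16.2294 − 3.67·9.8 − 35 = 0 → C_y = 54.74 kip.
ΣF_x = 0: no horizontal applied forces, so C_x = 0.

C_x = 0, C_y = 54.74 kip, D_y = 16.23 kip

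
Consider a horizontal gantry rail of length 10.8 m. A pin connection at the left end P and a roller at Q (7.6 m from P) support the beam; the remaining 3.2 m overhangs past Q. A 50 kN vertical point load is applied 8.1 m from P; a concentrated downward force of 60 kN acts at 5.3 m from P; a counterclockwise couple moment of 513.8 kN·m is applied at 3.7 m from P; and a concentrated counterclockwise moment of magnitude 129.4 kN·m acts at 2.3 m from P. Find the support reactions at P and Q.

ΣM about P: Q_y·7.6 − 50·8.1 − 60·5.3 + 513.8 + 129.4 = 0 → Q_y = 79.8/7.6 = 10.50 kN.
ΣF_y = 0: P_y + 10.5 − 50 − 60 = 0 → P_y = 99.50 kN.
ΣF_x = 0: no horizontal applied forces, so P_x = 0.

P_x = 0, P_y = 99.50 kN, Q_y = 10.50 kN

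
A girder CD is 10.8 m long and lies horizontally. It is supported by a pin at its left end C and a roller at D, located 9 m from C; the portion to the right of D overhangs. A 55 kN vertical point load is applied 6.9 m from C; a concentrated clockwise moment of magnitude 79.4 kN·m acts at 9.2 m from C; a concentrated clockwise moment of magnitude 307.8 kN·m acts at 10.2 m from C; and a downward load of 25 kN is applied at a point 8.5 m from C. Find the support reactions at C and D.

ΣM about C: D_y·9 − 55·6.9 − 79.4 − 307.8 − 25·8.5 = 0 → D_y = 979.2/9 = 108.8 kN.
ΣF_y = 0: C_y + 108.8 − 55 − 25 = 0 → C_y = -28.80 kN.
ΣF_x = 0: no horizontal applied forces, so C_x = 0.

C_x = 0, C_y = -28.80 kN, D_y = 108.8 kN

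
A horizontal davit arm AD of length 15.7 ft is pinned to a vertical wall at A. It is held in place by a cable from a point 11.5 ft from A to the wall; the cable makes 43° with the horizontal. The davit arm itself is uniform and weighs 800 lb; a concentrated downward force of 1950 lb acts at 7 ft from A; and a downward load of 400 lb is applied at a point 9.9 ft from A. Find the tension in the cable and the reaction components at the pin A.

ΣM about A: T·sin43°·11.5 − 800·7.85 − 1950·7 − 400·9.9 = 0 → T = 23890/(11.5·0.681998) = 3046.04 ≈ 3046 lb.
ΣF_x = 0: A_x − T·cos43° = 0 → A_x = 3046.04 × 0.731354 = 2228 lb.
ΣF_y = 0: A_y + T·sin43° − 800 − 1950 − 400 = 0 → A_y = 3150 − 3046.04 × 0.681998 = 1073 lb.

T = 3046 lb, A_x = 2228 lb, A_y = 1073 lb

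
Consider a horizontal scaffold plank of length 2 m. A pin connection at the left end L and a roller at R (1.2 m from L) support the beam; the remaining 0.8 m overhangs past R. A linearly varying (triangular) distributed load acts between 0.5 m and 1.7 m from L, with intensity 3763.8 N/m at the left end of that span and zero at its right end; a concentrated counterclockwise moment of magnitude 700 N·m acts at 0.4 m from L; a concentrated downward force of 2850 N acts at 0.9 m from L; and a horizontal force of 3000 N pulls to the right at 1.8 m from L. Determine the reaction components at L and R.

Resultant of the triangular load: ½ × 3763.8 × 1.2 = 2258.28 N, acting at 0.9 m from L (one-third of the span from the peak).
ΣM about L: R_y·1.2 − (½·3763.8·1.2)·0.9 + 700 − 2850·0.9 = 0 → R_y = 3897.452/1.2 = 3247.88 ≈ 3248 N.
ΣF_y = 0: L_y + 3247.88 − ½·3763.8·1.2 − 2850 = 0 → L_y = 1860 N.
ΣF_x = 0: L_x + 3000 = 0 → L_x = -3000 N.

L_x = -3000 N, L_y = 1860 N, R_y = 3248 N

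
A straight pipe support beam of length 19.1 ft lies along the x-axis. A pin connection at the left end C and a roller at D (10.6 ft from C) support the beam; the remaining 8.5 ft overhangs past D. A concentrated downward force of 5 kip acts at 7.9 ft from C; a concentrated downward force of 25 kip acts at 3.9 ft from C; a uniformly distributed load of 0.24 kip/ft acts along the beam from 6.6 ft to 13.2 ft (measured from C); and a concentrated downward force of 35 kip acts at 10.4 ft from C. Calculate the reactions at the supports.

Resultant of the distributed load: 0.24 × 6.6 = 1.584 kip at 9.9 ft from C.
Moments about C: D_y·10.6 − 5·7.9 − 25·3.9 − (0.24·6.6)·9.9 − 35·10.4 = 0 → D_y = 516.6816/10.6 = 48.7435 ≈ 48.74 kip.
ΣF_y = 0: C_y + 48.7435 − 5 − 25 − 0.24·6.6 − 35 = 0 → C_y = 17.84 kip.
ΣF_x = 0: no horizontal applied forces, so C_x = 0.

C_x = 0, C_y = 17.84 kip, D_y = 48.74 kip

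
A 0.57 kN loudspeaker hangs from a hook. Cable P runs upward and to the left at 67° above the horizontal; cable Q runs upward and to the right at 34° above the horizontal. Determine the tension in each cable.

ΣF_x = 0: −T_P·cos67° + T_Q·cos34° = 0 → T_Q = 0.471307·T_P.
ΣF_y = 0: T_P·sin67° + T_Q·sin34° = 0.57.
Substitute: T_P·(0.920505 + 0.471307·0.559193) = 0.57 → T_P = 0.481396 ≈ 0.4814 kN.
Then T_Q = 0.471307 × 0.481396 = 0.2269 kN.

T_P = 0.4814 kN, T_Q = 0.2269 kN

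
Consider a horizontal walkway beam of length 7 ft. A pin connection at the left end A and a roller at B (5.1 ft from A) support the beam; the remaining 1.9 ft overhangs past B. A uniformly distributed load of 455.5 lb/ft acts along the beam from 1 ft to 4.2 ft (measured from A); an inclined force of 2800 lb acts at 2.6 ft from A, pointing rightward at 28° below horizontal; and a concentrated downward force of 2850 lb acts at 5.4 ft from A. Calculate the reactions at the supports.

Resultant of the distributed load: 455.5 × 3.2 = 1457.6 lb at 2.6 ft from A.
ΣM about A: B_y·5.1 − (455.5·3.2)·2.6 − 2800·sin28°·2.6 − 2850·5.4 = 0 → B_y = 22597.5/5.1 = 4430.88 ≈ 4431 lb.
ΣF_y = 0: A_y + 4430.88 − 455.5·3.2 − 2800·sin28° − 2850 = 0 → A_y = 1191 lb.
ΣF_x = 0: A_x + 2800·cos28° = 0 → A_x = -2472 lb.

A_x = -2472 lb, A_y = 1191 lb, B_y = 4431 lb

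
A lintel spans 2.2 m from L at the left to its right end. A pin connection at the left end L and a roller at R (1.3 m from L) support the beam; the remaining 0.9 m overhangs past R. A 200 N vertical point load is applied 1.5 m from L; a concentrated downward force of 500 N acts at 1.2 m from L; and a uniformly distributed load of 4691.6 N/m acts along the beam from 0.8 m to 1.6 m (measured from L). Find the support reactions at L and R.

Resultant of the distributed load: 4691.6 × 0.8 = 3753.28 N at 1.2 m from L.
Taking moments about L: R_y·1.3 − 200·1.5 − 500·1.2 − (4691.6·0.8)·1.2 = 0 → R_y = 5403.936/1.3 = 4156.87 ≈ 4157 N.
ΣF_y = 0: L_y + 4156.87 − 200 − 500 − 4691.6·0.8 = 0 → L_y = 296.4 N.
ΣF_x = 0: no horizontal applied forces, so L_x = 0.

L_x = 0, L_y = 296.4 N, R_y = 4157 N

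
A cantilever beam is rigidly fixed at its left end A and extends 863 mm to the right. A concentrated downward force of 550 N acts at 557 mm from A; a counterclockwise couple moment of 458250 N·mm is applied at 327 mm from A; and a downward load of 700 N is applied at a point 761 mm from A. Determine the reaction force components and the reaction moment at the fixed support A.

ΣF_x = 0: A_x = 0.
ΣF_y = 0: A_y − 550 − 700 = 0 → A_y = 1250 N.
ΣM about A: M_A − 550·557 + 458250 − 700·761 = 0 → M_A = 380800 N·mm.

A_x = 0, A_y = 1250 N, M_A = 380800 N·mm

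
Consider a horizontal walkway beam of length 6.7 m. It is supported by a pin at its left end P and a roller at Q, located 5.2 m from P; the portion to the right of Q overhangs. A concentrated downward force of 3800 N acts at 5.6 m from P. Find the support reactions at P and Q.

Moments about P: Q_y·5.2 − 3800·5.6 = 0 → Q_y = 21280/5.2 = 4092.31 ≈ 4092 N.
ΣF_y = 0: P_y + 4092.31 − 3800 = 0 → P_y = -292.3 N.
ΣF_x = 0: no horizontal applied forces, so P_x = 0.

P_x = 0, P_y = -292.3 N, Q_y = 4092 N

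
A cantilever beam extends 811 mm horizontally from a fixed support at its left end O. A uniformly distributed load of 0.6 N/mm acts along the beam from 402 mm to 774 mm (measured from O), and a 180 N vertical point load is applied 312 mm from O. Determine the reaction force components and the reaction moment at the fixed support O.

O_x = 0, O_y = 403.2 N, M_O = 187400 N·mm

Resultant of the distributed load: 0.6 × 372 = 223.2 N at 588 mm from O.
ΣF_x = 0: O_x = 0.
ΣF_y = 0: O_y − 0.6·372 − 180 = 0 → O_y = 403.2 N.
ΣM about O: M_O − (0.6·372)·588 − 180·312 = 0 → M_O = 187400 N·mm.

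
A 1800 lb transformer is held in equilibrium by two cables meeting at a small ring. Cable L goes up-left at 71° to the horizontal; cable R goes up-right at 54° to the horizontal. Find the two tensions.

T_L = 1292 lb, T_R = 715.4 lb

ΣF_x = 0: −T_L·cos71° + T_R·cos54° = 0 → T_R = 0.55389·T_L.
ΣF_y = 0: T_L·sin71° + T_R·sin54° = 1800.
Substitute: T_L·(0.945519 + 0.55389·0.809017) = 1800 → T_L = 1291.6 ≈ 1292 lb.
Then T_R = 0.55389 × 1291.6 = 715.4 lb.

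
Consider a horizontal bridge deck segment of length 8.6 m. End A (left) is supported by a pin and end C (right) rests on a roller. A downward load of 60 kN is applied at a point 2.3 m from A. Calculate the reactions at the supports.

Taking moments about A: C_y·8.6 − 60·2.3 = 0 → C_y = 138/8.6 = 16.0465 ≈ 16.05 kN.
ΣF_y = 0: A_y + 16.0465 − 60 = 0 → A_y = 43.95 kN.
ΣF_x = 0: no horizontal applied forces, so A_x = 0.

A_x = 0, A_y = 43.95 kN, C_y = 16.05 kN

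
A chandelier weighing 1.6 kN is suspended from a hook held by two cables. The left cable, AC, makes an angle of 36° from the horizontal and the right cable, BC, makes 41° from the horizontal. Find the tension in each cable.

T_AC = 1.239 kN, T_BC = 1.328 kN

ΣF_x = 0: −T_AC·cos36° + T_BC·cos41° = 0 → T_BC = 1.07196·T_AC.
ΣF_y = 0: T_AC·sin36° + T_BC·sin41° = 1.6.
Substitute: T_AC·(0.587785 + 1.07196·0.656059) = 1.6 → T_AC = 1.2393 ≈ 1.239 kN.
Then T_BC = 1.07196 × 1.2393 = 1.328 kN.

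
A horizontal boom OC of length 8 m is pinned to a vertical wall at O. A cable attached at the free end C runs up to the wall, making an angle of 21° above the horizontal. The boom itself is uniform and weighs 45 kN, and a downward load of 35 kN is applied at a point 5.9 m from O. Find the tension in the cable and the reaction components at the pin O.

ΣM about O: T·sin21°·8 − 45·4 − 35·5.9 = 0 → T = 386.5/(8·0.358368) = 134.813 ≈ 134.8 kN.
ΣF_x = 0: O_x − T·cos21° = 0 → O_x = 134.813 × 0.93358 = 125.9 kN.
ΣF_y = 0: O_y + T·sin21° − 45 − 35 = 0 → O_y = 80 − 134.813 × 0.358368 = 31.69 kN.

T = 134.8 kN, O_x = 125.9 kN, O_y = 31.69 kN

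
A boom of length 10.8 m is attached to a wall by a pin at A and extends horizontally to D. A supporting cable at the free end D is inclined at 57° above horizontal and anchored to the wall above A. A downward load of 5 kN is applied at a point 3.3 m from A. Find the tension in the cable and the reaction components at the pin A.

ΣM about A: T·sin57°·10.8 − 5·3.3 = 0 → T = 16.5/(10.8·0.838671) = 1.82167 ≈ 1.822 kN.
ΣF_x = 0: A_x − T·cos57° = 0 → A_x = 1.82167 × 0.544639 = 0.9922 kN.
ΣF_y = 0: A_y + T·sin57° − 5 = 0 → A_y = 5 − 1.82167 × 0.838671 = 3.472 kN.

T = 1.822 kN, A_x = 0.9922 kN, A_y = 3.472 kN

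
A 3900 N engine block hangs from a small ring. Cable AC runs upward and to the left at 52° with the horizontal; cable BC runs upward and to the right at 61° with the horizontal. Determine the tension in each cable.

ΣF_x = 0: −T_AC·cos52° + T_BC·cos61° = 0 → T_BC = 1.2699·T_AC.
ΣF_y = 0: T_AC·sin52° + T_BC·sin61° = 3900.
Substitute: T_AC·(0.788011 + 1.2699·0.87462) = 3900 → T_AC = 2054.05 ≈ 2054 N.
Then T_BC = 1.2699 × 2054.05 = 2608 N.

T_AC = 2054 N, T_BC = 2608 N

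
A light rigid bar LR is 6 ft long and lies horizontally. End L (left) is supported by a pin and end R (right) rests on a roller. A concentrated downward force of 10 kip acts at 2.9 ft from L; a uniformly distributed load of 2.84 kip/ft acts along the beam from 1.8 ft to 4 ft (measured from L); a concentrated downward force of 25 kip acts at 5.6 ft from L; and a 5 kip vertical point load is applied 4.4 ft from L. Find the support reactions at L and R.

Resultant of the distributed load: 2.84 × 2.2 = 6.248 kip at 2.9 ft from L.
ΣM about L: R_y·6 − 10·2.9 − (2.84·2.2)·2.9 − 25·5.6 − 5·4.4 = 0 → R_y = 209.1192/6 = 34.8532 ≈ 34.85 kip.
ΣF_y = 0: L_y + 34.8532 − 10 − 2.84·2.2 − 25 − 5 = 0 → L_y = 11.39 kip.
ΣF_x = 0: no horizontal applied forces, so L_x = 0.

L_x = 0, L_y = 11.39 kip, R_y = 34.85 kip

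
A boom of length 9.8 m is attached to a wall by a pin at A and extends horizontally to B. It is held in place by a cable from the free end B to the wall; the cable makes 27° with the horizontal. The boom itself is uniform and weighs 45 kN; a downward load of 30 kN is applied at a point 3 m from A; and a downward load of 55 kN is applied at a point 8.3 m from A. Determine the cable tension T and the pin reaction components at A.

T = 172.4 kN, A_x = 153.6 kN, A_y = 51.73 kN

ΣM about A: T·sin27°·9.8 − 45·4.9 − 30·3 − 55·8.3 = 0 → T = 767/(9.8·0.45399) = 172.394 ≈ 172.4 kN.
ΣF_x = 0: A_x − T·cos27° = 0 → A_x = 172.394 × 0.891007 = 153.6 kN.
ΣF_y = 0: A_y + T·sin27° − 45 − 30 − 55 = 0 → A_y = 130 − 172.394 × 0.45399 = 51.73 kN.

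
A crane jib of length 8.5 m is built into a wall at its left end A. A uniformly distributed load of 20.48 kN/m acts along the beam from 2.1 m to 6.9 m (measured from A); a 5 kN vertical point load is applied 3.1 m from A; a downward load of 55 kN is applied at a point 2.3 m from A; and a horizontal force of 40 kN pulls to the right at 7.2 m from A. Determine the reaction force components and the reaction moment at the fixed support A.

A_x = -40.00 kN, A_y = 158.3 kN, M_A = 584.4 kN·m

Resultant of the distributed load: 20.48 × 4.8 = 98.304 kN at 4.5 m from A.
ΣF_x = 0: A_x + 40 = 0 → A_x = -40.00 kN.
ΣF_y = 0: A_y − 20.48·4.8 − 5 − 55 = 0 → A_y = 158.3 kN.
ΣM about A: M_A − (20.48·4.8)·4.5 − 5·3.1 − 55·2.3 = 0 → M_A = 584.4 kN·m.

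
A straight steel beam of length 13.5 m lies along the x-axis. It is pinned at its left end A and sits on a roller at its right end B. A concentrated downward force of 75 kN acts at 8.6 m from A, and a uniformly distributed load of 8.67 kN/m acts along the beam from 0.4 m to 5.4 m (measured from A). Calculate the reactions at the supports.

A_x = 0, A_y = 61.26 kN, B_y = 57.09 kN

Resultant of the distributed load: 8.67 × 5 = 43.35 kN at 2.9 m from A.
Moments about A: B_y·13.5 − 75·8.6 − (8.67·5)·2.9 = 0 → B_y = 770.715/13.5 = 57.09 kN.
ΣF_y = 0: A_y + 57.09 − 75 − 8.67·5 = 0 → A_y = 61.26 kN.
ΣF_x = 0: no horizontal applied forces, so A_x = 0.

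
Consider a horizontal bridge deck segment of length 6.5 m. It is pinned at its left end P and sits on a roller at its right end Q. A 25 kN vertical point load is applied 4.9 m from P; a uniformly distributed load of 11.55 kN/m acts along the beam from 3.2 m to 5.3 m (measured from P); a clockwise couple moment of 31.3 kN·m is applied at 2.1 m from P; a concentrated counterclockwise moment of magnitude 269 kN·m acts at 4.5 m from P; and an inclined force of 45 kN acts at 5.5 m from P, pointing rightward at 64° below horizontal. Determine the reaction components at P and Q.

P_x = -19.73 kN, P_y = 57.34 kN, Q_y = 32.36 kN

Resultant of the distributed load: 11.55 × 2.1 = 24.255 kN at 4.25 m from P.
ΣM about P: Q_y·6.5 − 25·4.9 − (11.55·2.1)·4.25 − 31.3 + 269 − 45·sin64°·5.5 = 0 → Q_y = 210.335/6.5 = 32.3592 ≈ 32.36 kN.
ΣF_y = 0: P_y + 32.3592 − 25 − 11.55·2.1 − 45·sin64° = 0 → P_y = 57.34 kN.
ΣF_x = 0: P_x + 45·cos64° = 0 → P_x = -19.73 kN.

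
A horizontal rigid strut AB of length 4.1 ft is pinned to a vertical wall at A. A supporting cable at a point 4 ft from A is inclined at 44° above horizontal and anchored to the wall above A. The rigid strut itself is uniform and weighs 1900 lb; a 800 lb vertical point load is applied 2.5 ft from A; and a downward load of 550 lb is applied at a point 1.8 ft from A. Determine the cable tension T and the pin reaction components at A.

ΣM about A: T·sin44°·4 − 1900·2.05 − 800·2.5 − 550·1.8 = 0 → T = 6885/(4·0.694658) = 2477.84 ≈ 2478 lb.
ΣF_x = 0: A_x − T·cos44° = 0 → A_x = 2477.84 × 0.71934 = 1782 lb.
ΣF_y = 0: A_y + T·sin44° − 1900 − 800 − 550 = 0 → A_y = 3250 − 2477.84 × 0.694658 = 1529 lb.

T = 2478 lb, A_x = 1782 lb, A_y = 1529 lb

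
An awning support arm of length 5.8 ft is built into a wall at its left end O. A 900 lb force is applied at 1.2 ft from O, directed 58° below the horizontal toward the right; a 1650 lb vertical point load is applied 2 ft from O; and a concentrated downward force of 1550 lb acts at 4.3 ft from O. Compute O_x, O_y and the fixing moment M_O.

O_x = -476.9 lb, O_y = 3963 lb, M_O = 10880 lb·ft

ΣF_x = 0: O_x + 900·cos58° = 0 → O_x = -476.9 lb.
ΣF_y = 0: O_y − 900·sin58° − 1650 − 1550 = 0 → O_y = 3963 lb.
ΣM about O: M_O − 900·sin58°·1.2 − 1650·2 − 1550·4.3 = 0 → M_O = 10880 lb·ft.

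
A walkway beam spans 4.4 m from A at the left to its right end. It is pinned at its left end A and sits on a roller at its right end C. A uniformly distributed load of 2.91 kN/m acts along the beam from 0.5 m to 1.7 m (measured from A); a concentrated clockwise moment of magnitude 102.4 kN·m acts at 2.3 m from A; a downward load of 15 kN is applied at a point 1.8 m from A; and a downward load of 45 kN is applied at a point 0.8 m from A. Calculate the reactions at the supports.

Resultant of the distributed load: 2.91 × 1.2 = 3.492 kN at 1.1 m from A.
ΣM about A: C_y·4.4 − (2.91·1.2)·1.1 − 102.4 − 15·1.8 − 45·0.8 = 0 → C_y = 169.2412/4.4 = 38.4639 ≈ 38.46 kN.
ΣF_y = 0: A_y + 38.4639 − 2.91·1.2 − 15 − 45 = 0 → A_y = 25.03 kN.
ΣF_x = 0: no horizontal applied forces, so A_x = 0.

A_x = 0, A_y = 25.03 kN, C_y = 38.46 kN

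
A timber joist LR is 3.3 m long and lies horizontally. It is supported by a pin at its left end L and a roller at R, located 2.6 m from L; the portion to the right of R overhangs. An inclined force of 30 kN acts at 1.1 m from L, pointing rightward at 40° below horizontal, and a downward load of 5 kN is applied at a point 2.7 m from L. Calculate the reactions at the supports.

L_x = -22.98 kN, L_y = 10.93 kN, R_y = 13.35 kN

Moments about L: R_y·2.6 − 30·sin40°·1.1 − 5·2.7 = 0 → R_y = 34.712/2.6 = 13.3508 ≈ 13.35 kN.
ΣF_y = 0: L_y + 13.3508 − 30·sin40° − 5 = 0 → L_y = 10.93 kN.
ΣF_x = 0: L_x + 30·cos40° = 0 → L_x = -22.98 kN.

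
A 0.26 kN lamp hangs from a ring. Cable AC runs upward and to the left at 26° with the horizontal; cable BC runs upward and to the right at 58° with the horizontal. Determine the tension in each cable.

ΣF_x = 0: −T_AC·cos26° + T_BC·cos58° = 0 → T_BC = 1.6961·T_AC.
ΣF_y = 0: T_AC·sin26° + T_BC·sin58° = 0.26.
Substitute: T_AC·(0.438371 + 1.6961·0.848048) = 0.26 → T_AC = 0.138538 ≈ 0.1385 kN.
Then T_BC = 1.6961 × 0.138538 = 0.2350 kN.

T_AC = 0.1385 kN, T_BC = 0.2350 kN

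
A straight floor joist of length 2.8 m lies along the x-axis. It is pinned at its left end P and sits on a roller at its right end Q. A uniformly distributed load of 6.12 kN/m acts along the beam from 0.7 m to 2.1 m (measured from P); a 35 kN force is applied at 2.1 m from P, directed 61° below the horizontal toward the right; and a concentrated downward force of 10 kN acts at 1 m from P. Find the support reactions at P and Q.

Resultant of the distributed load: 6.12 × 1.4 = 8.568 kN at 1.4 m from P.
Moments about P: Q_y·2.8 − (6.12·1.4)·1.4 − 35·sin61°·2.1 − 10·1 = 0 → Q_y = 86.2797/2.8 = 30.8142 ≈ 30.81 kN.
ΣF_y = 0: P_y + 30.8142 − 6.12·1.4 − 35·sin61° − 10 = 0 → P_y = 18.37 kN.
ΣF_x = 0: P_x + 35·cos61° = 0 → P_x = -16.97 kN.

P_x = -16.97 kN, P_y = 18.37 kN, Q_y = 30.81 kN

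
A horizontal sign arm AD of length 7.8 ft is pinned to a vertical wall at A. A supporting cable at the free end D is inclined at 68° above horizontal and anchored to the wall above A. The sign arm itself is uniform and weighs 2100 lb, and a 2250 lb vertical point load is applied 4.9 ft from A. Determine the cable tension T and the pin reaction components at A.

ΣM about A: T·sin68°·7.8 − 2100·3.9 − 2250·4.9 = 0 → T = 19215/(7.8·0.927184) = 2656.93 ≈ 2657 lb.
ΣF_x = 0: A_x − T·cos68° = 0 → A_x = 2656.93 × 0.374607 = 995.3 lb.
ΣF_y = 0: A_y + T·sin68° − 2100 − 2250 = 0 → A_y = 4350 − 2656.93 × 0.927184 = 1887 lb.

T = 2657 lb, A_x = 995.3 lb, A_y = 1887 lb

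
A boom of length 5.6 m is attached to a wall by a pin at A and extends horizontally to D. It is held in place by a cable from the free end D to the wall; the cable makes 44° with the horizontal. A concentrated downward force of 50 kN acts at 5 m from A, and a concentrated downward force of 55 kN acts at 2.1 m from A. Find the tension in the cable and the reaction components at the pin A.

ΣM about A: T·sin44°·5.6 − 50·5 − 55·2.1 = 0 → T = 365.5/(5.6·0.694658) = 93.9568 ≈ 93.96 kN.
ΣF_x = 0: A_x − T·cos44° = 0 → A_x = 93.9568 × 0.71934 = 67.59 kN.
ΣF_y = 0: A_y + T·sin44° − 50 − 55 = 0 → A_y = 105 − 93.9568 × 0.694658 = 39.73 kN.

T = 93.96 kN, A_x = 67.59 kN, A_y = 39.73 kN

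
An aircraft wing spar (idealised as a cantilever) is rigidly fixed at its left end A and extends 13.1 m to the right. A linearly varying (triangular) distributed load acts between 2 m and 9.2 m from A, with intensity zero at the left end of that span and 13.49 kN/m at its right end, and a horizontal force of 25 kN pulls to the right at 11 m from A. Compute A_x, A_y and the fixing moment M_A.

Resultant of the triangular load: ½ × 13.49 × 7.2 = 48.564 kN, acting at 6.8 m from A (one-third of the span from the peak).
ΣF_x = 0: A_x + 25 = 0 → A_x = -25.00 kN.
ΣF_y = 0: A_y − ½·13.49·7.2 = 0 → A_y = 48.56 kN.
ΣM about A: M_A − (½·13.49·7.2)·6.8 = 0 → M_A = 330.2 kN·m.

A_x = -25.00 kN, A_y = 48.56 kN, M_A = 330.2 kN·m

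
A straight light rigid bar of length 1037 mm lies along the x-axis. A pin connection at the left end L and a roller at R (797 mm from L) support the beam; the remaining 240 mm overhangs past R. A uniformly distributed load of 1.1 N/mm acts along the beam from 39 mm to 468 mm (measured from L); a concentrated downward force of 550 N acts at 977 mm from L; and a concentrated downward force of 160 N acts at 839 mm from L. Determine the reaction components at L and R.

Resultant of the distributed load: 1.1 × 429 = 471.9 N at 253.5 mm from L.
ΣM about L: R_y·797 − (1.1·429)·253.5 − 550·977 − 160·839 = 0 → R_y = 791216.65/797 = 992.744 ≈ 992.7 N.
ΣF_y = 0: L_y + 992.744 − 1.1·429 − 550 − 160 = 0 → L_y = 189.2 N.
ΣF_x = 0: no horizontal applied forces, so L_x = 0.

L_x = 0, L_y = 189.2 N, R_y = 992.7 N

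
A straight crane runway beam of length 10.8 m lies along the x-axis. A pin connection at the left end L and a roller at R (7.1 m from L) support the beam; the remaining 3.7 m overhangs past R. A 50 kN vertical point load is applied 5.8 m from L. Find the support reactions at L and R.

Taking moments about L: R_y·7.1 − 50·5.8 = 0 → R_y = 290/7.1 = 40.8451 ≈ 40.85 kN.
ΣF_y = 0: L_y + 40.8451 − 50 = 0 → L_y = 9.155 kN.
ΣF_x = 0: no horizontal applied forces, so L_x = 0.

L_x = 0, L_y = 9.155 kN, R_y = 40.85 kN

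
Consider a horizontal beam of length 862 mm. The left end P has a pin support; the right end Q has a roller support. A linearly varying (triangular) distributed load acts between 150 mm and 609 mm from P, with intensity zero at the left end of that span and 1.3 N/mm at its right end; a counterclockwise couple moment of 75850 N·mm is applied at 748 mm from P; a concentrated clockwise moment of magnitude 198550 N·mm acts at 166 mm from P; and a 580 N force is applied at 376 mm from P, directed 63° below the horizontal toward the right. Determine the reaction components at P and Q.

P_x = -263.3 N, P_y = 289.5 N, Q_y = 525.6 N

Resultant of the triangular load: ½ × 1.3 × 459 = 298.35 N, acting at 456 mm from P (one-third of the span from the peak).
ΣM about P: Q_y·862 − (½·1.3·459)·456 + 75850 − 198550 − 580·sin63°·376 = 0 → Q_y = 453058/862 = 525.589 ≈ 525.6 N.
ΣF_y = 0: P_y + 525.589 − ½·1.3·459 − 580·sin63° = 0 → P_y = 289.5 N.
ΣF_x = 0: P_x + 580·cos63° = 0 → P_x = -263.3 N.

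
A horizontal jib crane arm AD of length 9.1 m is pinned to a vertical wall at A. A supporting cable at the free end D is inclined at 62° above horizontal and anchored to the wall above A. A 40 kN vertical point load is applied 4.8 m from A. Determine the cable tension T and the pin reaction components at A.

T = 23.90 kN, A_x = 11.22 kN, A_y = 18.90 kN

ΣM about A: T·sin62°·9.1 − 40·4.8 = 0 → T = 192/(9.1·0.882948) = 23.896 ≈ 23.90 kN.
ΣF_x = 0: A_x − T·cos62° = 0 → A_x = 23.896 × 0.469472 = 11.22 kN.
ΣF_y = 0: A_y + T·sin62° − 40 = 0 → A_y = 40 − 23.896 × 0.882948 = 18.90 kN.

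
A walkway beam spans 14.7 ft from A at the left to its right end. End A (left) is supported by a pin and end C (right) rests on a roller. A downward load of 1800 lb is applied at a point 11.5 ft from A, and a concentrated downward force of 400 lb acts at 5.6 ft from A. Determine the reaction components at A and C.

A_x = 0, A_y = 639.5 lb, C_y = 1561 lb

Moments about A: C_y·14.7 − 1800·11.5 − 400·5.6 = 0 → C_y = 22940/14.7 = 1560.54 ≈ 1561 lb.
ΣF_y = 0: A_y + 1560.54 − 1800 − 400 = 0 → A_y = 639.5 lb.
ΣF_x = 0: no horizontal applied forces, so A_x = 0.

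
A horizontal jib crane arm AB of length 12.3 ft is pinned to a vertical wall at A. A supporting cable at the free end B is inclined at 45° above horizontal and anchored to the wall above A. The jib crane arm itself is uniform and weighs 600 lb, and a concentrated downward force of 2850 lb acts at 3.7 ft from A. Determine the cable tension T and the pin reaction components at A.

T = 1637 lb, A_x = 1157 lb, A_y = 2293 lb

ΣM about A: T·sin45°·12.3 − 600·6.15 − 2850·3.7 = 0 → T = 14235/(12.3·0.707107) = 1636.69 ≈ 1637 lb.
ΣF_x = 0: A_x − T·cos45° = 0 → A_x = 1636.69 × 0.707107 = 1157 lb.
ΣF_y = 0: A_y + T·sin45° − 600 − 2850 = 0 → A_y = 3450 − 1636.69 × 0.707107 = 2293 lb.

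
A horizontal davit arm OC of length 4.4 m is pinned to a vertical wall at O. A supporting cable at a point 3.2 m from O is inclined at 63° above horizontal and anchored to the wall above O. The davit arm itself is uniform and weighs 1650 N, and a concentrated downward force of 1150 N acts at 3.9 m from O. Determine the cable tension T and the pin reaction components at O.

T = 2846 N, O_x = 1292 N, O_y = 264.1 N

ΣM about O: T·sin63°·3.2 − 1650·2.2 − 1150·3.9 = 0 → T = 8115/(3.2·0.891007) = 2846.15 ≈ 2846 N.
ΣF_x = 0: O_x − T·cos63° = 0 → O_x = 2846.15 × 0.45399 = 1292 N.
ΣF_y = 0: O_y + T·sin63° − 1650 − 1150 = 0 → O_y = 2800 − 2846.15 × 0.891007 = 264.1 N.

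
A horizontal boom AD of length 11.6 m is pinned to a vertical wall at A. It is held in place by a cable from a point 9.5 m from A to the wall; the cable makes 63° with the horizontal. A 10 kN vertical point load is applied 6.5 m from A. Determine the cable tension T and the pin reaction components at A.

T = 7.679 kN, A_x = 3.486 kN, A_y = 3.158 kN

ΣM about A: T·sin63°·9.5 − 10·6.5 = 0 → T = 65/(9.5·0.891007) = 7.67907 ≈ 7.679 kN.
ΣF_x = 0: A_x − T·cos63° = 0 → A_x = 7.67907 × 0.45399 = 3.486 kN.
ΣF_y = 0: A_y + T·sin63° − 10 = 0 → A_y = 10 − 7.67907 × 0.891007 = 3.158 kN.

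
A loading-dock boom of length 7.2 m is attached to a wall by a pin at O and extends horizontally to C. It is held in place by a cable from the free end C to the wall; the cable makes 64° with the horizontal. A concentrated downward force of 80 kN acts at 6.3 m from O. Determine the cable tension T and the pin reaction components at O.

ΣM about O: T·sin64°·7.2 − 80·6.3 = 0 → T = 504/(7.2·0.898794) = 77.8821 ≈ 77.88 kN.
ΣF_x = 0: O_x − T·cos64° = 0 → O_x = 77.8821 × 0.438371 = 34.14 kN.
ΣF_y = 0: O_y + T·sin64° − 80 = 0 → O_y = 80 − 77.8821 × 0.898794 = 10.00 kN.

T = 77.88 kN, O_x = 34.14 kN, O_y = 10.00 kN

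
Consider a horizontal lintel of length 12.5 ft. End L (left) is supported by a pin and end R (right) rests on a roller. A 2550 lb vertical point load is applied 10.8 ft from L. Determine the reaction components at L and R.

Taking moments about L: R_y·12.5 − 2550·10.8 = 0 → R_y = 27540/12.5 = 2203.2 ≈ 2203 lb.
ΣF_y = 0: L_y + 2203.2 − 2550 = 0 → L_y = 346.8 lb.
ΣF_x = 0: no horizontal applied forces, so L_x = 0.

L_x = 0, L_y = 346.8 lb, R_y = 2203 lb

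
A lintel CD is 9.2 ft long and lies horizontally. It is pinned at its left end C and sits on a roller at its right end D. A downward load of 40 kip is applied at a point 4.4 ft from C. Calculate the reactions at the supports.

C_x = 0, C_y = 20.87 kip, D_y = 19.13 kip

Taking moments about C: D_y·9.2 − 40·4.4 = 0 → D_y = 176/9.2 = 19.1304 ≈ 19.13 kip.
ΣF_y = 0: C_y + 19.1304 − 40 = 0 → C_y = 20.87 kip.
ΣF_x = 0: no horizontal applied forces, so C_x = 0.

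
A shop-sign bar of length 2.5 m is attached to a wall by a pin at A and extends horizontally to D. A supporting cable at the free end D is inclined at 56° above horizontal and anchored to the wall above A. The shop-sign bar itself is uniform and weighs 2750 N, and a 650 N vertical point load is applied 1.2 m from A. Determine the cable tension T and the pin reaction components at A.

ΣM about A: T·sin56°·2.5 − 2750·1.25 − 650·1.2 = 0 → T = 4217.5/(2.5·0.829038) = 2034.89 ≈ 2035 N.
ΣF_x = 0: A_x − T·cos56° = 0 → A_x = 2034.89 × 0.559193 = 1138 N.
ΣF_y = 0: A_y + T·sin56° − 2750 − 650 = 0 → A_y = 3400 − 2034.89 × 0.829038 = 1713 N.

T = 2035 N, A_x = 1138 N, A_y = 1713 N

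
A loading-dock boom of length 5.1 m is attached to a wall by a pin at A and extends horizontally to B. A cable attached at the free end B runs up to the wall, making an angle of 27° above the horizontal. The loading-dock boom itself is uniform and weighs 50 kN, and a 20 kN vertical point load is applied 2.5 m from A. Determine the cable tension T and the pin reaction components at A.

ΣM about A: T·sin27°·5.1 − 50·2.55 − 20·2.5 = 0 → T = 177.5/(5.1·0.45399) = 76.6623 ≈ 76.66 kN.
ΣF_x = 0: A_x − T·cos27° = 0 → A_x = 76.6623 × 0.891007 = 68.31 kN.
ΣF_y = 0: A_y + T·sin27° − 50 − 20 = 0 → A_y = 70 − 76.6623 × 0.45399 = 35.20 kN.

T = 76.66 kN, A_x = 68.31 kN, A_y = 35.20 kN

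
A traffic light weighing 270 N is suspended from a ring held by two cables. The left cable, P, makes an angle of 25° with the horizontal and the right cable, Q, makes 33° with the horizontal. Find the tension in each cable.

T_P = 267.0 N, T_Q = 288.5 N

ΣF_x = 0: −T_P·cos25° + T_Q·cos33° = 0 → T_Q = 1.08065·T_P.
ΣF_y = 0: T_P·sin25° + T_Q·sin33° = 270.
Substitute: T_P·(0.422618 + 1.08065·0.544639) = 270 → T_P = 267.014 ≈ 267.0 N.
Then T_Q = 1.08065 × 267.014 = 288.5 N.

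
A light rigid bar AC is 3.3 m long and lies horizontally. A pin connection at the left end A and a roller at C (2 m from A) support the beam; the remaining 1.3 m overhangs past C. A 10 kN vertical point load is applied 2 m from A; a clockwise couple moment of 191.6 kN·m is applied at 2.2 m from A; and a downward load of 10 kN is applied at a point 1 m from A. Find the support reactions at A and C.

ΣM about A: C_y·2 − 10·2 − 191.6 − 10·1 = 0 → C_y = 221.6/2 = 110.8 kN.
ΣF_y = 0: A_y + 110.8 − 10 − 10 = 0 → A_y = -90.80 kN.
ΣF_x = 0: no horizontal applied forces, so A_x = 0.

A_x = 0, A_y = -90.80 kN, C_y = 110.8 kN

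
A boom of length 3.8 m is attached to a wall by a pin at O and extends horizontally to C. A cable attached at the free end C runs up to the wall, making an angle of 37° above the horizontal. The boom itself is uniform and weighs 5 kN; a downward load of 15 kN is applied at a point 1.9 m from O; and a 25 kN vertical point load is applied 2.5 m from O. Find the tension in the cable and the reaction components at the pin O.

ΣM about O: T·sin37°·3.8 − 5·1.9 − 15·1.9 − 25·2.5 = 0 → T = 100.5/(3.8·0.601815) = 43.946 ≈ 43.95 kN.
ΣF_x = 0: O_x − T·cos37° = 0 → O_x = 43.946 × 0.798636 = 35.10 kN.
ΣF_y = 0: O_y + T·sin37° − 5 − 15 − 25 = 0 → O_y = 45 − 43.946 × 0.601815 = 18.55 kN.

T = 43.95 kN, O_x = 35.10 kN, O_y = 18.55 kN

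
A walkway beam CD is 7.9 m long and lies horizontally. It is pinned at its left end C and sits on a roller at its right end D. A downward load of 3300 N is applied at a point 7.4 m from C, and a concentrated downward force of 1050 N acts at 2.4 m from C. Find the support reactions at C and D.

C_x = 0, C_y = 939.9 N, D_y = 3410 N

Moments about C: D_y·7.9 − 3300·7.4 − 1050·2.4 = 0 → D_y = 26940/7.9 = 3410.13 ≈ 3410 N.
ΣF_y = 0: C_y + 3410.13 − 3300 − 1050 = 0 → C_y = 939.9 N.
ΣF_x = 0: no horizontal applied forces, so C_x = 0.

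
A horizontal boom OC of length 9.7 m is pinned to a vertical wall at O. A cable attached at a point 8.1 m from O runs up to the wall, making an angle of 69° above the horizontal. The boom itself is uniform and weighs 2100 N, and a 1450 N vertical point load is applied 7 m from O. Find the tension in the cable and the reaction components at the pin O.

T = 2689 N, O_x = 963.7 N, O_y = 1040 N

ΣM about O: T·sin69°·8.1 − 2100·4.85 − 1450·7 = 0 → T = 20335/(8.1·0.93358) = 2689.1 ≈ 2689 N.
ΣF_x = 0: O_x − T·cos69° = 0 → O_x = 2689.1 × 0.358368 = 963.7 N.
ΣF_y = 0: O_y + T·sin69° − 2100 − 1450 = 0 → O_y = 3550 − 2689.1 × 0.93358 = 1040 N.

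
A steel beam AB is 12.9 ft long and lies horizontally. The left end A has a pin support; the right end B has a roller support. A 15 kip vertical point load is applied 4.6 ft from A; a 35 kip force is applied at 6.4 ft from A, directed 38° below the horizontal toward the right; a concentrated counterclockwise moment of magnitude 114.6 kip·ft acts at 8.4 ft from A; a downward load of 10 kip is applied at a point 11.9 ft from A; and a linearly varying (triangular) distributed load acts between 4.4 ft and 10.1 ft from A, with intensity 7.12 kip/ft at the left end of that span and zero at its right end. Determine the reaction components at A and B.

A_x = -27.58 kip, A_y = 40.55 kip, B_y = 26.29 kip

Resultant of the triangular load: ½ × 7.12 × 5.7 = 20.292 kip, acting at 6.3 ft from A (one-third of the span from the peak).
Moments about A: B_y·12.9 − 15·4.6 − 35·sin38°·6.4 + 114.6 − 10·11.9 − (½·7.12·5.7)·6.3 = 0 → B_y = 339.148/12.9 = 26.2905 ≈ 26.29 kip.
ΣF_y = 0: A_y + 26.2905 − 15 − 35·sin38° − 10 − ½·7.12·5.7 = 0 → A_y = 40.55 kip.
ΣF_x = 0: A_x + 35·cos38° = 0 → A_x = -27.58 kip.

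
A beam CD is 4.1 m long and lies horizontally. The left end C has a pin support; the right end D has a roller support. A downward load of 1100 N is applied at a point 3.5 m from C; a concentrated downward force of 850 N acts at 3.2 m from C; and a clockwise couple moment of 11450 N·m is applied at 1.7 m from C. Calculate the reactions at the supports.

Moments about C: D_y·4.1 − 1100·3.5 − 850·3.2 − 11450 = 0 → D_y = 18020/4.1 = 4395.12 ≈ 4395 N.
ΣF_y = 0: C_y + 4395.12 − 1100 − 850 = 0 → C_y = -2445 N.
ΣF_x = 0: no horizontal applied forces, so C_x = 0.

C_x = 0, C_y = -2445 N, D_y = 4395 N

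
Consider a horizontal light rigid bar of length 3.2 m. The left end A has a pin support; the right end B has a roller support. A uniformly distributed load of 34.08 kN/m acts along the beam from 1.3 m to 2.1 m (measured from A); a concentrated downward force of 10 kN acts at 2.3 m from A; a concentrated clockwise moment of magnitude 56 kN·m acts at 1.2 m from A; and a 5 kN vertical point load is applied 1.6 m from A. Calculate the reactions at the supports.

A_x = 0, A_y = 0.5925 kN, B_y = 41.67 kN

Resultant of the distributed load: 34.08 × 0.8 = 27.264 kN at 1.7 m from A.
Moments about A: B_y·3.2 − (34.08·0.8)·1.7 − 10·2.3 − 56 − 5·1.6 = 0 → B_y = 133.3488/3.2 = 41.6715 ≈ 41.67 kN.
ΣF_y = 0: A_y + 41.6715 − 34.08·0.8 − 10 − 5 = 0 → A_y = 0.5925 kN.
ΣF_x = 0: no horizontal applied forces, so A_x = 0.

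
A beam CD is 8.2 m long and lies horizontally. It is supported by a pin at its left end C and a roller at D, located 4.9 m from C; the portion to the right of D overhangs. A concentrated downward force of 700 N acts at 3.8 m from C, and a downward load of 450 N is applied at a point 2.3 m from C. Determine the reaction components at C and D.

ΣM about C: D_y·4.9 − 700·3.8 − 450·2.3 = 0 → D_y = 3695/4.9 = 754.082 ≈ 754.1 N.
ΣF_y = 0: C_y + 754.082 − 700 − 450 = 0 → C_y = 395.9 N.
ΣF_x = 0: no horizontal applied forces, so C_x = 0.

C_x = 0, C_y = 395.9 N, D_y = 754.1 N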